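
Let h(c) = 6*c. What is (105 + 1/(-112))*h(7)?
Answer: 35277/8 ≈ 4409.6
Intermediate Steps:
(105 + 1/(-112))*h(7) = (105 + 1/(-112))*(6*7) = (105 - 1/112)*42 = (11759/112)*42 = 35277/8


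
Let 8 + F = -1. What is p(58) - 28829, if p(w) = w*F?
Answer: -29351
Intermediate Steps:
F = -9 (F = -8 - 1 = -9)
p(w) = -9*w (p(w) = w*(-9) = -9*w)
p(58) - 28829 = -9*58 - 28829 = -522 - 28829 = -29351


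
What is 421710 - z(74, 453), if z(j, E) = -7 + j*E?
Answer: 388195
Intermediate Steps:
z(j, E) = -7 + E*j
421710 - z(74, 453) = 421710 - (-7 + 453*74) = 421710 - (-7 + 33522) = 421710 - 1*33515 = 421710 - 33515 = 388195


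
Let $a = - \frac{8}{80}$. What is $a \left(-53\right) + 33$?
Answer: $\frac{383}{10} \approx 38.3$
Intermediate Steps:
$a = - \frac{1}{10}$ ($a = \left(-8\right) \frac{1}{80} = - \frac{1}{10} \approx -0.1$)
$a \left(-53\right) + 33 = \left(- \frac{1}{10}\right) \left(-53\right) + 33 = \frac{53}{10} + 33 = \frac{383}{10}$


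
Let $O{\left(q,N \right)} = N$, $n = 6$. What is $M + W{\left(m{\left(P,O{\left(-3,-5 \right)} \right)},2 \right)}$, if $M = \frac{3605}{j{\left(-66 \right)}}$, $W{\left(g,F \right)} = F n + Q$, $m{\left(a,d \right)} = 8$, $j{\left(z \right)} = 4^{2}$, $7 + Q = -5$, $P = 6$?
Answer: $\frac{3605}{16} \approx 225.31$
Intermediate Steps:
$Q = -12$ ($Q = -7 - 5 = -12$)
$j{\left(z \right)} = 16$
$W{\left(g,F \right)} = -12 + 6 F$ ($W{\left(g,F \right)} = F 6 - 12 = 6 F - 12 = -12 + 6 F$)
$M = \frac{3605}{16} \approx 225.31$
$M + W{\left(m{\left(P,O{\left(-3,-5 \right)} \right)},2 \right)} = \frac{3605}{16} + \left(-12 + 6 \cdot 2\right) = \frac{3605}{16} + \left(-12 + 12\right) = \frac{3605}{16} + 0 = \frac{3605}{16}$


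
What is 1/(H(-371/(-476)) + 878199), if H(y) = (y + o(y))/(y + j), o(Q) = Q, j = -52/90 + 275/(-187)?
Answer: 3883/3410041947 ≈ 1.1387e-6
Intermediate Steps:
j = -1567/765 (j = -52*1/90 + 275*(-1/187) = -26/45 - 25/17 = -1567/765 ≈ -2.0484)
H(y) = 2*y/(-1567/765 + y) (H(y) = (y + y)/(y - 1567/765) = (2*y)/(-1567/765 + y) = 2*y/(-1567/765 + y))
1/(H(-371/(-476)) + 878199) = 1/(1530*(-371/(-476))/(-1567 + 765*(-371/(-476))) + 878199) = 1/(1530*(-371*(-1/476))/(-1567 + 765*(-371*(-1/476))) + 878199) = 1/(1530*(53/68)/(-1567 + 765*(53/68)) + 878199) = 1/(1530*(53/68)/(-1567 + 2385/4) + 878199) = 1/(1530*(53/68)/(-3883/4) + 878199) = 1/(1530*(53/68)*(-4/3883) + 878199) = 1/(-4770/3883 + 878199) = 1/(3410041947/3883) = 3883/3410041947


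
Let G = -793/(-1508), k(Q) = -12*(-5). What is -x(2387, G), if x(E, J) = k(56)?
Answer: -60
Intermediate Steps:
k(Q) = 60
G = 61/116 (G = -793*(-1/1508) = 61/116 ≈ 0.52586)
x(E, J) = 60
-x(2387, G) = -1*60 = -60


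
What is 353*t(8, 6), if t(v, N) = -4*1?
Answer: -1412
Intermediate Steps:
t(v, N) = -4
353*t(8, 6) = 353*(-4) = -1412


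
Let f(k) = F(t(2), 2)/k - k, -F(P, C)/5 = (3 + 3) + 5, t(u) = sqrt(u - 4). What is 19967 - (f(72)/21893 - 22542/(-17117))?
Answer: 538703341316675/26981458632 ≈ 19966.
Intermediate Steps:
t(u) = sqrt(-4 + u)
F(P, C) = -55 (F(P, C) = -5*((3 + 3) + 5) = -5*(6 + 5) = -5*11 = -55)
f(k) = -k - 55/k (f(k) = -55/k - k = -k - 55/k)
19967 - (f(72)/21893 - 22542/(-17117)) = 19967 - ((-1*72 - 55/72)/21893 - 22542/(-17117)) = 19967 - ((-72 - 55*1/72)*(1/21893) - 22542*(-1/17117)) = 19967 - ((-72 - 55/72)*(1/21893) + 22542/17117) = 19967 - (-5239/72*1/21893 + 22542/17117) = 19967 - (-5239/1576296 + 22542/17117) = 19967 - 1*35443188469/26981458632 = 19967 - 35443188469/26981458632 = 538703341316675/26981458632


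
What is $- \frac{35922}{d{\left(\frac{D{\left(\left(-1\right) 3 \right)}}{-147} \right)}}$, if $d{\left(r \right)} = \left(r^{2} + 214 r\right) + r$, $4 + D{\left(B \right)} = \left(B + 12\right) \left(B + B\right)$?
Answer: $- \frac{388119249}{918227} \approx -422.68$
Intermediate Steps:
$D{\left(B \right)} = -4 + 2 B \left(12 + B\right)$ ($D{\left(B \right)} = -4 + \left(B + 12\right) \left(B + B\right) = -4 + \left(12 + B\right) 2 B = -4 + 2 B \left(12 + B\right)$)
$d{\left(r \right)} = r^{2} + 215 r$
$- \frac{35922}{d{\left(\frac{D{\left(\left(-1\right) 3 \right)}}{-147} \right)}} = - \frac{35922}{\frac{-4 + 2 \left(\left(-1\right) 3\right)^{2} + 24 \left(\left(-1\right) 3\right)}{-147} \left(215 + \frac{-4 + 2 \left(\left(-1\right) 3\right)^{2} + 24 \left(\left(-1\right) 3\right)}{-147}\right)} = - \frac{35922}{\left(-4 + 2 \left(-3\right)^{2} + 24 \left(-3\right)\right) \left(- \frac{1}{147}\right) \left(215 + \left(-4 + 2 \left(-3\right)^{2} + 24 \left(-3\right)\right) \left(- \frac{1}{147}\right)\right)} = - \frac{35922}{\left(-4 + 2 \cdot 9 - 72\right) \left(- \frac{1}{147}\right) \left(215 + \left(-4 + 2 \cdot 9 - 72\right) \left(- \frac{1}{147}\right)\right)} = - \frac{35922}{\left(-4 + 18 - 72\right) \left(- \frac{1}{147}\right) \left(215 + \left(-4 + 18 - 72\right) \left(- \frac{1}{147}\right)\right)} = - \frac{35922}{\left(-58\right) \left(- \frac{1}{147}\right) \left(215 - - \frac{58}{147}\right)} = - \frac{35922}{\frac{58}{147} \left(215 + \frac{58}{147}\right)} = - \frac{35922}{\frac{58}{147} \cdot \frac{31663}{147}} = - \frac{35922}{\frac{1836454}{21609}} = \left(-35922\right) \frac{21609}{1836454} = - \frac{388119249}{918227}$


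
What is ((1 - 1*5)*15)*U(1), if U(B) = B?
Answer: -60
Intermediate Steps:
((1 - 1*5)*15)*U(1) = ((1 - 1*5)*15)*1 = ((1 - 5)*15)*1 = -4*15*1 = -60*1 = -60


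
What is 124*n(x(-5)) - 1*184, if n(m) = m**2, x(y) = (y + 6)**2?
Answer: -60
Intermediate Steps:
x(y) = (6 + y)**2
124*n(x(-5)) - 1*184 = 124*((6 - 5)**2)**2 - 1*184 = 124*(1**2)**2 - 184 = 124*1**2 - 184 = 124*1 - 184 = 124 - 184 = -60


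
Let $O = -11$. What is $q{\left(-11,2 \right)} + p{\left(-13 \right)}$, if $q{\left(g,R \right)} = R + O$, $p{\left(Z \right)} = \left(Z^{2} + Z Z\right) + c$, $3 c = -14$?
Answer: $\frac{973}{3} \approx 324.33$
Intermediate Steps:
$c = - \frac{14}{3}$ ($c = \frac{1}{3} \left(-14\right) = - \frac{14}{3} \approx -4.6667$)
$p{\left(Z \right)} = - \frac{14}{3} + 2 Z^{2}$ ($p{\left(Z \right)} = \left(Z^{2} + Z Z\right) - \frac{14}{3} = \left(Z^{2} + Z^{2}\right) - \frac{14}{3} = 2 Z^{2} - \frac{14}{3} = - \frac{14}{3} + 2 Z^{2}$)
$q{\left(g,R \right)} = -11 + R$ ($q{\left(g,R \right)} = R - 11 = -11 + R$)
$q{\left(-11,2 \right)} + p{\left(-13 \right)} = \left(-11 + 2\right) - \left(\frac{14}{3} - 2 \left(-13\right)^{2}\right) = -9 + \left(- \frac{14}{3} + 2 \cdot 169\right) = -9 + \left(- \frac{14}{3} + 338\right) = -9 + \frac{1000}{3} = \frac{973}{3}$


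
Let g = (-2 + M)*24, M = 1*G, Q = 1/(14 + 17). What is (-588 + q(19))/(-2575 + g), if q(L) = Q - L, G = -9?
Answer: 18816/88009 ≈ 0.21380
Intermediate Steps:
Q = 1/31 ≈ 0.032258
M = -9 (M = 1*(-9) = -9)
g = -264 (g = (-2 - 9)*24 = -11*24 = -264)
q(L) = 1/31 - L
(-588 + q(19))/(-2575 + g) = (-588 + (1/31 - 1*19))/(-2575 - 264) = (-588 + (1/31 - 19))/(-2839) = (-588 - 588/31)*(-1/2839) = -18816/31*(-1/2839) = 18816/88009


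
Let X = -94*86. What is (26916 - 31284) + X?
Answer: -12452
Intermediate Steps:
X = -8084
(26916 - 31284) + X = (26916 - 31284) - 8084 = -4368 - 8084 = -12452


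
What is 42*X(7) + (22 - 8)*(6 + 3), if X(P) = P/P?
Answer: 168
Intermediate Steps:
X(P) = 1
42*X(7) + (22 - 8)*(6 + 3) = 42*1 + (22 - 8)*(6 + 3) = 42 + 14*9 = 42 + 126 = 168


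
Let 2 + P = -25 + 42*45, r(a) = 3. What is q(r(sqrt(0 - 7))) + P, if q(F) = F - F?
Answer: 1863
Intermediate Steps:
q(F) = 0
P = 1863 (P = -2 + (-25 + 42*45) = -2 + (-25 + 1890) = -2 + 1865 = 1863)
q(r(sqrt(0 - 7))) + P = 0 + 1863 = 1863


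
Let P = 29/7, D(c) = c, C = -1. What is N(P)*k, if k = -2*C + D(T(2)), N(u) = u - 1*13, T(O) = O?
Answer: -248/7 ≈ -35.429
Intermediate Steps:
P = 29/7 (P = 29*(⅐) = 29/7 ≈ 4.1429)
N(u) = -13 + u (N(u) = u - 13 = -13 + u)
k = 4 (k = -2*(-1) + 2 = 2 + 2 = 4)
N(P)*k = (-13 + 29/7)*4 = -62/7*4 = -248/7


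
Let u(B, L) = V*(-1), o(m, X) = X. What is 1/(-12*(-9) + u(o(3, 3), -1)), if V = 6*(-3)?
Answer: 1/126 ≈ 0.0079365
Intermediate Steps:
V = -18
u(B, L) = 18 (u(B, L) = -18*(-1) = 18)
1/(-12*(-9) + u(o(3, 3), -1)) = 1/(-12*(-9) + 18) = 1/(108 + 18) = 1/126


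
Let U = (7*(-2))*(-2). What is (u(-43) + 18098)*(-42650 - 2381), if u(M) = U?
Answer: -816231906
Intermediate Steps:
U = 28 (U = -14*(-2) = 28)
u(M) = 28
(u(-43) + 18098)*(-42650 - 2381) = (28 + 18098)*(-42650 - 2381) = 18126*(-45031) = -816231906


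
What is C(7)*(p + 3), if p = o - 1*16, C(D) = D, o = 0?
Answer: -91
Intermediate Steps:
p = -16 (p = 0 - 1*16 = 0 - 16 = -16)
C(7)*(p + 3) = 7*(-16 + 3) = 7*(-13) = -91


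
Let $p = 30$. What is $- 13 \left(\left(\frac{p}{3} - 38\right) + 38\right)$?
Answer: $-130$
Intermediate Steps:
$- 13 \left(\left(\frac{p}{3} - 38\right) + 38\right) = - 13 \left(\left(\frac{30}{3} - 38\right) + 38\right) = - 13 \left(\left(30 \cdot \frac{1}{3} - 38\right) + 38\right) = - 13 \left(\left(10 - 38\right) + 38\right) = - 13 \left(-28 + 38\right) = \left(-13\right) 10 = -130$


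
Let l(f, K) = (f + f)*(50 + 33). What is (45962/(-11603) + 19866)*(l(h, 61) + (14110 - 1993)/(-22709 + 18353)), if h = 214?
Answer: 2971587999364481/4211889 ≈ 7.0552e+8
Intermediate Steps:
l(f, K) = 166*f (l(f, K) = (2*f)*83 = 166*f)
(45962/(-11603) + 19866)*(l(h, 61) + (14110 - 1993)/(-22709 + 18353)) = (45962/(-11603) + 19866)*(166*214 + (14110 - 1993)/(-22709 + 18353)) = (45962*(-1/11603) + 19866)*(35524 + 12117/(-4356)) = (-45962/11603 + 19866)*(35524 + 12117*(-1/4356)) = 230459236*(35524 - 4039/1452)/11603 = (230459236/11603)*(51576809/1452) = 2971587999364481/4211889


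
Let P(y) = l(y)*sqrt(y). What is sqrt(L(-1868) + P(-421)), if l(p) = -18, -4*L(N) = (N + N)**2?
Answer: sqrt(-3489424 - 18*I*sqrt(421)) ≈ 0.099 - 1868.0*I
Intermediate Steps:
L(N) = -N**2 (L(N) = -(N + N)**2/4 = -4*N**2/4 = -N**2)
P(y) = -18*sqrt(y)
sqrt(L(-1868) + P(-421)) = sqrt(-1*(-1868)**2 - 18*I*sqrt(421)) = sqrt(-1*3489424 - 18*I*sqrt(421)) = sqrt(-3489424 - 18*I*sqrt(421))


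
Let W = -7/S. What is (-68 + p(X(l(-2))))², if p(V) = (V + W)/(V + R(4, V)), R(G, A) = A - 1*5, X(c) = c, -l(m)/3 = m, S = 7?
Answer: 221841/49 ≈ 4527.4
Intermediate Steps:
l(m) = -3*m
R(G, A) = -5 + A (R(G, A) = A - 5 = -5 + A)
W = -1 (W = -7/7 = -1*1 = -1)
p(V) = (-1 + V)/(-5 + 2*V) (p(V) = (V - 1)/(V + (-5 + V)) = (-1 + V)/(-5 + 2*V))
(-68 + p(X(l(-2))))² = (-68 + (-1 - 3*(-2))/(-5 + 2*(-3*(-2))))² = (-68 + (-1 + 6)/(-5 + 2*6))² = (-68 + 5/(-5 + 12))² = (-68 + 5/7)² = (-471/7)² = 221841/49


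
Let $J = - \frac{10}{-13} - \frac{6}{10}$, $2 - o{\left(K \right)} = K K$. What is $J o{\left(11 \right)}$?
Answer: $- \frac{1309}{65} \approx -20.138$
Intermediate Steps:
$o{\left(K \right)} = 2 - K^{2}$ ($o{\left(K \right)} = 2 - K K = 2 - K^{2}$)
$J = \frac{11}{65}$ ($J = \left(-10\right) \left(- \frac{1}{13}\right) - \frac{3}{5} = \frac{10}{13} - \frac{3}{5} = \frac{11}{65} \approx 0.16923$)
$J o{\left(11 \right)} = \frac{11 \left(2 - 11^{2}\right)}{65} = \frac{11 \left(2 - 121\right)}{65} = \frac{11}{65} \left(-119\right) = - \frac{1309}{65}$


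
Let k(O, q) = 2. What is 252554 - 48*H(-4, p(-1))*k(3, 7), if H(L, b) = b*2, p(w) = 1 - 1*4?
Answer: 253130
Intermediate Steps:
p(w) = -3 (p(w) = 1 - 4 = -3)
H(L, b) = 2*b
252554 - 48*H(-4, p(-1))*k(3, 7) = 252554 - 48*(2*(-3))*2 = 252554 - 48*(-6)*2 = 252554 - (-288)*2 = 252554 - 1*(-576) = 252554 + 576 = 253130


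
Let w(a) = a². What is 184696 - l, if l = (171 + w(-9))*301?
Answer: 108844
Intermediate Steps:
l = 75852 (l = (171 + (-9)²)*301 = (171 + 81)*301 = 252*301 = 75852)
184696 - l = 184696 - 1*75852 = 184696 - 75852 = 108844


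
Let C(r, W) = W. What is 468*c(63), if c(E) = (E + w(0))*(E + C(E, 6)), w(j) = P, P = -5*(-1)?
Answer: 2195856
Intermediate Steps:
P = 5
w(j) = 5
c(E) = (5 + E)*(6 + E) (c(E) = (E + 5)*(E + 6) = (5 + E)*(6 + E))
468*c(63) = 468*(30 + 63**2 + 11*63) = 468*(30 + 3969 + 693) = 468*4692 = 2195856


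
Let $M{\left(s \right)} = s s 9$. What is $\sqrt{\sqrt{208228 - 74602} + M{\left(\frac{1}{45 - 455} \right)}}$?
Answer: $\frac{\sqrt{9 + 168100 \sqrt{133626}}}{410} \approx 19.119$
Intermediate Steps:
$M{\left(s \right)} = 9 s^{2}$ ($M{\left(s \right)} = s^{2} \cdot 9 = 9 s^{2}$)
$\sqrt{\sqrt{208228 - 74602} + M{\left(\frac{1}{45 - 455} \right)}} = \sqrt{\sqrt{208228 - 74602} + 9 \left(\frac{1}{45 - 455}\right)^{2}} = \sqrt{\sqrt{133626} + 9 \left(\frac{1}{-410}\right)^{2}} = \sqrt{\sqrt{133626} + 9 \left(- \frac{1}{410}\right)^{2}} = \sqrt{\sqrt{133626} + 9 \cdot \frac{1}{168100}} = \sqrt{\sqrt{133626} + \frac{9}{168100}} = \sqrt{\frac{9}{168100} + \sqrt{133626}}$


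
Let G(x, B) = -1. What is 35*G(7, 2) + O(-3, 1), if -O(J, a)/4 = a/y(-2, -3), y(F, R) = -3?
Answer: -101/3 ≈ -33.667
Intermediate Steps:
O(J, a) = 4*a/3 (O(J, a) = -4*a/(-3) = -4*a*(-1)/3 = -(-4)*a/3 = 4*a/3)
35*G(7, 2) + O(-3, 1) = 35*(-1) + (4/3)*1 = -35 + 4/3 = -101/3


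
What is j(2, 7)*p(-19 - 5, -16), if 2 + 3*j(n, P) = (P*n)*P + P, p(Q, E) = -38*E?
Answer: 62624/3 ≈ 20875.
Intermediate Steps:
j(n, P) = -2/3 + P/3 + n*P**2/3 (j(n, P) = -2/3 + ((P*n)*P + P)/3 = -2/3 + (n*P**2 + P)/3 = -2/3 + (P + n*P**2)/3 = -2/3 + (P/3 + n*P**2/3) = -2/3 + P/3 + n*P**2/3)
j(2, 7)*p(-19 - 5, -16) = (-2/3 + (1/3)*7 + (1/3)*2*7**2)*(-38*(-16)) = (-2/3 + 7/3 + (1/3)*2*49)*608 = (-2/3 + 7/3 + 98/3)*608 = (103/3)*608 = 62624/3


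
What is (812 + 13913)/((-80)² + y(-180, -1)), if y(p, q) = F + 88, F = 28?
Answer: 14725/6516 ≈ 2.2598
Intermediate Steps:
y(p, q) = 116 (y(p, q) = 28 + 88 = 116)
(812 + 13913)/((-80)² + y(-180, -1)) = (812 + 13913)/((-80)² + 116) = 14725/(6400 + 116) = 14725/6516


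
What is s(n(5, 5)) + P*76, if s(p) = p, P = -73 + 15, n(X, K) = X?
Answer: -4403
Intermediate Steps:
P = -58
s(n(5, 5)) + P*76 = 5 - 58*76 = 5 - 4408 = -4403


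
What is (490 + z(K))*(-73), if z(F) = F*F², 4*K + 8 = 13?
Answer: -2298405/64 ≈ -35913.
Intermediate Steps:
K = 5/4 (K = -2 + (¼)*13 = -2 + 13/4 = 5/4 ≈ 1.2500)
z(F) = F³
(490 + z(K))*(-73) = (490 + (5/4)³)*(-73) = (490 + 125/64)*(-73) = (31485/64)*(-73) = -2298405/64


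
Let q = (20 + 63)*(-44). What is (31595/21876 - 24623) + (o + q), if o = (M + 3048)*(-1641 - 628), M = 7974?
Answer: -547713602473/21876 ≈ -2.5037e+7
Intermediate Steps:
q = -3652 (q = 83*(-44) = -3652)
o = -25008918 (o = (7974 + 3048)*(-1641 - 628) = 11022*(-2269) = -25008918)
(31595/21876 - 24623) + (o + q) = (31595/21876 - 24623) + (-25008918 - 3652) = (31595*(1/21876) - 24623) - 25012570 = (31595/21876 - 24623) - 25012570 = -538621153/21876 - 25012570 = -547713602473/21876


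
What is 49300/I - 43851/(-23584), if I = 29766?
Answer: 112180003/31909152 ≈ 3.5156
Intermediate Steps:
49300/I - 43851/(-23584) = 49300/29766 - 43851/(-23584) = 49300*(1/29766) - 43851*(-1/23584) = 24650/14883 + 43851/23584 = 112180003/31909152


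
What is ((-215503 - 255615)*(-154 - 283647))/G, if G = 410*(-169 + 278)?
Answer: 66851879759/22345 ≈ 2.9918e+6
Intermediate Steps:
G = 44690 (G = 410*109 = 44690)
((-215503 - 255615)*(-154 - 283647))/G = ((-215503 - 255615)*(-154 - 283647))/44690 = -471118*(-283801)*(1/44690) = 133703759518*(1/44690) = 66851879759/22345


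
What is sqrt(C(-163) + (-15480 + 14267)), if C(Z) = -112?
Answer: 5*I*sqrt(53) ≈ 36.401*I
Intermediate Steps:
sqrt(C(-163) + (-15480 + 14267)) = sqrt(-112 + (-15480 + 14267)) = sqrt(-112 - 1213) = sqrt(-1325) = 5*I*sqrt(53)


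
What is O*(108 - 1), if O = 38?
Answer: 4066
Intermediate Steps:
O*(108 - 1) = 38*(108 - 1) = 38*107 = 4066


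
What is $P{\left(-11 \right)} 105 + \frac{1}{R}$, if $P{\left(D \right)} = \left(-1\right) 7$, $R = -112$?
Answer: $- \frac{82321}{112} \approx -735.01$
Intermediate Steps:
$P{\left(D \right)} = -7$
$P{\left(-11 \right)} 105 + \frac{1}{R} = \left(-7\right) 105 + \frac{1}{-112} = -735 - \frac{1}{112} = - \frac{82321}{112}$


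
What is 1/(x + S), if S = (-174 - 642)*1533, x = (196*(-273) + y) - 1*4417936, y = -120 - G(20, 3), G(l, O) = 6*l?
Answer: -1/5722612 ≈ -1.7475e-7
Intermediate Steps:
y = -240 (y = -120 - 6*20 = -120 - 1*120 = -120 - 120 = -240)
x = -4471684 (x = (196*(-273) - 240) - 1*4417936 = (-53508 - 240) - 4417936 = -53748 - 4417936 = -4471684)
S = -1250928 (S = -816*1533 = -1250928)
1/(x + S) = 1/(-4471684 - 1250928) = 1/(-5722612) = -1/5722612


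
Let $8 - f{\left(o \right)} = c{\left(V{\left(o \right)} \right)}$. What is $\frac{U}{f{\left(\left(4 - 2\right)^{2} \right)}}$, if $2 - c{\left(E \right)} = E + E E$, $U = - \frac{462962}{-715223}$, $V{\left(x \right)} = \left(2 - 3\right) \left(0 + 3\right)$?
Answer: $\frac{231481}{4291338} \approx 0.053941$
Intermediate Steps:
$V{\left(x \right)} = -3$ ($V{\left(x \right)} = \left(-1\right) 3 = -3$)
$U = \frac{462962}{715223}$ ($U = \left(-462962\right) \left(- \frac{1}{715223}\right) = \frac{462962}{715223} \approx 0.6473$)
$c{\left(E \right)} = 2 - E - E^{2}$ ($c{\left(E \right)} = 2 - \left(E + E E\right) = 2 - \left(E + E^{2}\right) = 2 - E - E^{2}$)
$f{\left(o \right)} = 12$ ($f{\left(o \right)} = 8 - \left(2 - -3 - \left(-3\right)^{2}\right) = 8 - \left(2 + 3 - 9\right) = 8 - -4 = 8 + 4 = 12$)
$\frac{U}{f{\left(\left(4 - 2\right)^{2} \right)}} = \frac{462962}{715223 \cdot 12} = \frac{462962}{715223} \cdot \frac{1}{12} = \frac{231481}{4291338}$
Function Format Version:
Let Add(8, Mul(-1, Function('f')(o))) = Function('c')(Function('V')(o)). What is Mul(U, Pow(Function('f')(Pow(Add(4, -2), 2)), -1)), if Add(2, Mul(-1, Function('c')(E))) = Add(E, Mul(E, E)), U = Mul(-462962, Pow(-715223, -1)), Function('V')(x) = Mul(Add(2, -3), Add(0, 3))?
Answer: Rational(231481, 4291338) ≈ 0.053941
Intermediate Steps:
Function('V')(x) = -3 (Function('V')(x) = Mul(-1, 3) = -3)
U = Rational(462962, 715223) (U = Mul(-462962, Rational(-1, 715223)) = Rational(462962, 715223) ≈ 0.64730)
Function('c')(E) = Add(2, Mul(-1, E), Mul(-1, Pow(E, 2))) (Function('c')(E) = Add(2, Mul(-1, Add(E, Mul(E, E)))) = Add(2, Mul(-1, Add(E, Pow(E, 2)))) = Add(2, Add(Mul(-1, E), Mul(-1, Pow(E, 2)))) = Add(2, Mul(-1, E), Mul(-1, Pow(E, 2))))
Function('f')(o) = 12 (Function('f')(o) = Add(8, Mul(-1, Add(2, Mul(-1, -3), Mul(-1, Pow(-3, 2))))) = Add(8, Mul(-1, Add(2, 3, Mul(-1, 9)))) = Add(8, Mul(-1, Add(2, 3, -9))) = Add(8, Mul(-1, -4)) = Add(8, 4) = 12)
Mul(U, Pow(Function('f')(Pow(Add(4, -2), 2)), -1)) = Mul(Rational(462962, 715223), Pow(12, -1)) = Mul(Rational(462962, 715223), Rational(1, 12)) = Rational(231481, 4291338)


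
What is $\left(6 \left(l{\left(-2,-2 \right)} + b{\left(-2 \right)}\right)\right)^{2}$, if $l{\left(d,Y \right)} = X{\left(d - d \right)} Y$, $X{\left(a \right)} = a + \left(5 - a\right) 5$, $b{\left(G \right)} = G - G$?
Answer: $90000$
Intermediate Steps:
$b{\left(G \right)} = 0$
$X{\left(a \right)} = 25 - 4 a$ ($X{\left(a \right)} = a - \left(-25 + 5 a\right) = 25 - 4 a$)
$l{\left(d,Y \right)} = 25 Y$ ($l{\left(d,Y \right)} = \left(25 - 4 \left(d - d\right)\right) Y = \left(25 - 0\right) Y = \left(25 + 0\right) Y = 25 Y$)
$\left(6 \left(l{\left(-2,-2 \right)} + b{\left(-2 \right)}\right)\right)^{2} = \left(6 \left(25 \left(-2\right) + 0\right)\right)^{2} = \left(6 \left(-50 + 0\right)\right)^{2} = \left(6 \left(-50\right)\right)^{2} = \left(-300\right)^{2} = 90000$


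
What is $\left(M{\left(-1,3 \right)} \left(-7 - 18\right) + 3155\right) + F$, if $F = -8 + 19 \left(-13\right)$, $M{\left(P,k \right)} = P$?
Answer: $2925$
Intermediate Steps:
$F = -255$ ($F = -8 - 247 = -255$)
$\left(M{\left(-1,3 \right)} \left(-7 - 18\right) + 3155\right) + F = \left(- (-7 - 18) + 3155\right) - 255 = \left(\left(-1\right) \left(-25\right) + 3155\right) - 255 = \left(25 + 3155\right) - 255 = 3180 - 255 = 2925$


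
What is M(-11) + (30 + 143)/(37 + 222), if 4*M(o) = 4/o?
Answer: 1644/2849 ≈ 0.57704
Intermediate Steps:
M(o) = 1/o (M(o) = (4/o)/4 = 1/o)
M(-11) + (30 + 143)/(37 + 222) = 1/(-11) + (30 + 143)/(37 + 222) = -1/11 + 173/259 = 1644/2849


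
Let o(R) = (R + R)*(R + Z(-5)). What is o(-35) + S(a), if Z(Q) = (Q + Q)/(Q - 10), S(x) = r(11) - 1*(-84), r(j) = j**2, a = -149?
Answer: 7825/3 ≈ 2608.3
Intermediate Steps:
S(x) = 205 (S(x) = 11**2 - 1*(-84) = 121 + 84 = 205)
Z(Q) = 2*Q/(-10 + Q) (Z(Q) = (2*Q)/(-10 + Q) = 2*Q/(-10 + Q))
o(R) = 2*R*(2/3 + R) (o(R) = (R + R)*(R + 2*(-5)/(-10 - 5)) = (2*R)*(R + 2*(-5)/(-15)) = (2*R)*(R + 2*(-5)*(-1/15)) = (2*R)*(R + 2/3) = (2*R)*(2/3 + R) = 2*R*(2/3 + R))
o(-35) + S(a) = (2/3)*(-35)*(2 + 3*(-35)) + 205 = (2/3)*(-35)*(2 - 105) + 205 = (2/3)*(-35)*(-103) + 205 = 7210/3 + 205 = 7825/3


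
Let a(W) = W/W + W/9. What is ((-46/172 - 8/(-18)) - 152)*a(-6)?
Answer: -117511/2322 ≈ -50.608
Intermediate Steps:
a(W) = 1 + W/9 (a(W) = 1 + W*(⅑) = 1 + W/9)
((-46/172 - 8/(-18)) - 152)*a(-6) = ((-46/172 - 8/(-18)) - 152)*(1 + (⅑)*(-6)) = ((-46*1/172 - 8*(-1/18)) - 152)*(1 - ⅔) = ((-23/86 + 4/9) - 152)*(⅓) = (137/774 - 152)*(⅓) = -117511/774*⅓ = -117511/2322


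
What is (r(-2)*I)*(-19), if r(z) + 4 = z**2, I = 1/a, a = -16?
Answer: 0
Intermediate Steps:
I = -1/16 (I = 1/(-16) = -1/16 ≈ -0.062500)
r(z) = -4 + z**2
(r(-2)*I)*(-19) = ((-4 + (-2)**2)*(-1/16))*(-19) = ((-4 + 4)*(-1/16))*(-19) = (0*(-1/16))*(-19) = 0*(-19) = 0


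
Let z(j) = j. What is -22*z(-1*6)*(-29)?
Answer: -3828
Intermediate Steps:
-22*z(-1*6)*(-29) = -(-22)*6*(-29) = -22*(-6)*(-29) = 132*(-29) = -3828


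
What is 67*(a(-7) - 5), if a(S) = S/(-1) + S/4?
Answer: 67/4 ≈ 16.750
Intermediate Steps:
a(S) = -3*S/4 (a(S) = S*(-1) + S*(¼) = -S + S/4 = -3*S/4)
67*(a(-7) - 5) = 67*(-¾*(-7) - 5) = 67*(21/4 - 5) = 67*(¼) = 67/4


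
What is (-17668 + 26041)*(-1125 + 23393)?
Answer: 186449964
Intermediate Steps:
(-17668 + 26041)*(-1125 + 23393) = 8373*22268 = 186449964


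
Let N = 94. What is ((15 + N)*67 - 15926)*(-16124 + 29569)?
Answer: -115936235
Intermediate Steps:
((15 + N)*67 - 15926)*(-16124 + 29569) = ((15 + 94)*67 - 15926)*(-16124 + 29569) = (109*67 - 15926)*13445 = (7303 - 15926)*13445 = -8623*13445 = -115936235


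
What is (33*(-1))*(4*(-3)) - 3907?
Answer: -3511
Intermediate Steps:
(33*(-1))*(4*(-3)) - 3907 = -33*(-12) - 3907 = 396 - 3907 = -3511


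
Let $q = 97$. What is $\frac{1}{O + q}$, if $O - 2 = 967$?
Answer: $\frac{1}{1066} \approx 0.00093809$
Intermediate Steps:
$O = 969$ ($O = 2 + 967 = 969$)
$\frac{1}{O + q} = \frac{1}{969 + 97} = \frac{1}{1066}$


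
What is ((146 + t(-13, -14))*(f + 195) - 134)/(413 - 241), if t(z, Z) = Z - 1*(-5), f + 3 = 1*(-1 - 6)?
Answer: 25211/172 ≈ 146.58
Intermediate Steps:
f = -10 (f = -3 + 1*(-1 - 6) = -3 + 1*(-7) = -3 - 7 = -10)
t(z, Z) = 5 + Z (t(z, Z) = Z + 5 = 5 + Z)
((146 + t(-13, -14))*(f + 195) - 134)/(413 - 241) = ((146 + (5 - 14))*(-10 + 195) - 134)/(413 - 241) = ((146 - 9)*185 - 134)/172 = (137*185 - 134)*(1/172) = (25345 - 134)*(1/172) = 25211*(1/172) = 25211/172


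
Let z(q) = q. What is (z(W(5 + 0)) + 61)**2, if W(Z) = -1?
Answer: 3600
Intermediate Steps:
(z(W(5 + 0)) + 61)**2 = (-1 + 61)**2 = 60**2 = 3600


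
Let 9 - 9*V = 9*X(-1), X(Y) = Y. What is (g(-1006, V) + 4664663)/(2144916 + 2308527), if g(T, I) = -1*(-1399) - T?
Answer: 4667068/4453443 ≈ 1.0480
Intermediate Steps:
V = 2 (V = 1 - (-1) = 1 - 1/9*(-9) = 1 + 1 = 2)
g(T, I) = 1399 - T
(g(-1006, V) + 4664663)/(2144916 + 2308527) = ((1399 - 1*(-1006)) + 4664663)/(2144916 + 2308527) = ((1399 + 1006) + 4664663)/4453443 = (2405 + 4664663)*(1/4453443) = 4667068*(1/4453443) = 4667068/4453443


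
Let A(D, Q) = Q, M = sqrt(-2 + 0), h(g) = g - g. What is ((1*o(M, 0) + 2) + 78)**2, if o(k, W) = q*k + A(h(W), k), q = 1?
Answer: 6392 + 320*I*sqrt(2) ≈ 6392.0 + 452.55*I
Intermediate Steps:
h(g) = 0
M = I*sqrt(2) (M = sqrt(-2) = I*sqrt(2) ≈ 1.4142*I)
o(k, W) = 2*k (o(k, W) = 1*k + k = k + k = 2*k)
((1*o(M, 0) + 2) + 78)**2 = ((1*(2*(I*sqrt(2))) + 2) + 78)**2 = ((1*(2*I*sqrt(2)) + 2) + 78)**2 = ((2*I*sqrt(2) + 2) + 78)**2 = ((2 + 2*I*sqrt(2)) + 78)**2 = (80 + 2*I*sqrt(2))**2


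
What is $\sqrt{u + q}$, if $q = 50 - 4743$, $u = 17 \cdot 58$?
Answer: $i \sqrt{3707} \approx 60.885 i$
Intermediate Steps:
$u = 986$
$q = -4693$ ($q = 50 - 4743 = -4693$)
$\sqrt{u + q} = \sqrt{986 - 4693} = \sqrt{-3707} = i \sqrt{3707}$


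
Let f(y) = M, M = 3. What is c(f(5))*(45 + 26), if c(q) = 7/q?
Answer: 497/3 ≈ 165.67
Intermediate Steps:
f(y) = 3
c(f(5))*(45 + 26) = (7/3)*(45 + 26) = (7*(1/3))*71 = (7/3)*71 = 497/3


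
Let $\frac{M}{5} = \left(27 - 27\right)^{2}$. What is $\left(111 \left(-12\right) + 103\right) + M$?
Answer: $-1229$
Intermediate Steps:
$M = 0$ ($M = 5 \left(27 - 27\right)^{2} = 5 \cdot 0^{2} = 5 \cdot 0 = 0$)
$\left(111 \left(-12\right) + 103\right) + M = \left(111 \left(-12\right) + 103\right) + 0 = \left(-1332 + 103\right) + 0 = -1229 + 0 = -1229$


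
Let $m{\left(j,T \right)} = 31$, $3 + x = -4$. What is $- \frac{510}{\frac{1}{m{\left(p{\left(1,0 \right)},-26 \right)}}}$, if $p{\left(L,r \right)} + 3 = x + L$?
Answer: $-15810$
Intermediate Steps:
$x = -7$ ($x = -3 - 4 = -7$)
$p{\left(L,r \right)} = -10 + L$ ($p{\left(L,r \right)} = -3 + \left(-7 + L\right) = -10 + L$)
$- \frac{510}{\frac{1}{m{\left(p{\left(1,0 \right)},-26 \right)}}} = - \frac{510}{\frac{1}{31}} = - 510 \frac{1}{\frac{1}{31}} = \left(-510\right) 31 = -15810$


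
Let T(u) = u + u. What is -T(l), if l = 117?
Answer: -234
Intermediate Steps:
T(u) = 2*u
-T(l) = -2*117 = -1*234 = -234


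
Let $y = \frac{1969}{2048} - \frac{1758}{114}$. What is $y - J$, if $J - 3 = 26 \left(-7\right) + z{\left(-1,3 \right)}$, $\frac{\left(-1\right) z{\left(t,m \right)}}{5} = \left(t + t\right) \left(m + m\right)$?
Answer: $\frac{4067875}{38912} \approx 104.54$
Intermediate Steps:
$z{\left(t,m \right)} = - 20 m t$ ($z{\left(t,m \right)} = - 5 \left(t + t\right) \left(m + m\right) = - 5 \cdot 2 t 2 m = - 5 \cdot 4 m t = - 20 m t$)
$J = -119$ ($J = 3 + \left(26 \left(-7\right) - 60 \left(-1\right)\right) = 3 + \left(-182 + 60\right) = 3 - 122 = -119$)
$y = - \frac{562653}{38912}$ ($y = 1969 \cdot \frac{1}{2048} - \frac{293}{19} = \frac{1969}{2048} - \frac{293}{19} = - \frac{562653}{38912} \approx -14.46$)
$y - J = - \frac{562653}{38912} - -119 = - \frac{562653}{38912} + 119 = \frac{4067875}{38912}$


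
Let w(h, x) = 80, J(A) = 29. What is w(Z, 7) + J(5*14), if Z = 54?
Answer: 109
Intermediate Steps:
w(Z, 7) + J(5*14) = 80 + 29 = 109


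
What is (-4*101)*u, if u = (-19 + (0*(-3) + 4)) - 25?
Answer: 16160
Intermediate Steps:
u = -40 (u = (-19 + (0 + 4)) - 25 = (-19 + 4) - 25 = -15 - 25 = -40)
(-4*101)*u = -4*101*(-40) = -404*(-40) = 16160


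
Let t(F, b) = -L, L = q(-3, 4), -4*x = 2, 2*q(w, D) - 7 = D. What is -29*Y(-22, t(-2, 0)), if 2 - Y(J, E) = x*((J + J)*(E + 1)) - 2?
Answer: -2987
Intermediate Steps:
q(w, D) = 7/2 + D/2
x = -1/2 (x = -1/4*2 = -1/2 ≈ -0.50000)
L = 11/2 (L = 7/2 + (1/2)*4 = 7/2 + 2 = 11/2 ≈ 5.5000)
t(F, b) = -11/2 (t(F, b) = -1*11/2 = -11/2)
Y(J, E) = 4 + J*(1 + E) (Y(J, E) = 2 - (-(J + J)*(E + 1)/2 - 2) = 2 - (-2*J*(1 + E)/2 - 2) = 2 - (-J*(1 + E) - 2) = 2 - (-2 - J*(1 + E)) = 2 + (2 + J*(1 + E)) = 4 + J*(1 + E))
-29*Y(-22, t(-2, 0)) = -29*(4 - 22 - 11/2*(-22)) = -29*(4 - 22 + 121) = -29*103 = -2987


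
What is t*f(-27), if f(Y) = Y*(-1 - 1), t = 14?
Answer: 756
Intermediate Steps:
f(Y) = -2*Y (f(Y) = Y*(-2) = -2*Y)
t*f(-27) = 14*(-2*(-27)) = 14*54 = 756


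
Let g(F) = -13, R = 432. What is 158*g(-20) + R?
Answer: -1622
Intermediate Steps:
158*g(-20) + R = 158*(-13) + 432 = -2054 + 432 = -1622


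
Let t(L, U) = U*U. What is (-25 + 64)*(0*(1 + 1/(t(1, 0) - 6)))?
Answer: 0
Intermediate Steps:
t(L, U) = U²
(-25 + 64)*(0*(1 + 1/(t(1, 0) - 6))) = (-25 + 64)*(0*(1 + 1/(0² - 6))) = 39*(0*(1 + 1/(0 - 6))) = 39*(0*(1 + 1/(-6))) = 39*(0*(1 - ⅙)) = 39*(0*(⅚)) = 39*0 = 0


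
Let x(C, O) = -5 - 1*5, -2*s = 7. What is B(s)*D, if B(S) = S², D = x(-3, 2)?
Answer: -245/2 ≈ -122.50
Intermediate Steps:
s = -7/2 (s = -½*7 = -7/2 ≈ -3.5000)
x(C, O) = -10 (x(C, O) = -5 - 5 = -10)
D = -10
B(s)*D = (-7/2)²*(-10) = (49/4)*(-10) = -245/2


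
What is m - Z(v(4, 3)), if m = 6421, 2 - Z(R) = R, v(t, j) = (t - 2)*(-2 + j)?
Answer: 6421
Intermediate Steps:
v(t, j) = (-2 + j)*(-2 + t) (v(t, j) = (-2 + t)*(-2 + j) = (-2 + j)*(-2 + t))
Z(R) = 2 - R
m - Z(v(4, 3)) = 6421 - (2 - (4 - 2*3 - 2*4 + 3*4)) = 6421 - (2 - (4 - 6 - 8 + 12)) = 6421 - (2 - 1*2) = 6421 - (2 - 2) = 6421 - 1*0 = 6421 + 0 = 6421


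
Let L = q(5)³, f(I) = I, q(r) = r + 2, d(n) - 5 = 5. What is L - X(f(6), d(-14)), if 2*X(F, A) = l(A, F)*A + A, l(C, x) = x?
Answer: 308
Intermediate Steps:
d(n) = 10 (d(n) = 5 + 5 = 10)
q(r) = 2 + r
L = 343 (L = (2 + 5)³ = 7³ = 343)
X(F, A) = A/2 + A*F/2 (X(F, A) = (F*A + A)/2 = (A*F + A)/2 = (A + A*F)/2 = A/2 + A*F/2)
L - X(f(6), d(-14)) = 343 - 10*(1 + 6)/2 = 343 - 10*7/2 = 343 - 1*35 = 343 - 35 = 308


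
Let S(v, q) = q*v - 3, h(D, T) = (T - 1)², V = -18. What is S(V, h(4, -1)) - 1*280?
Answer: -355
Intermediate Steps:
h(D, T) = (-1 + T)²
S(v, q) = -3 + q*v
S(V, h(4, -1)) - 1*280 = (-3 + (-1 - 1)²*(-18)) - 1*280 = (-3 + (-2)²*(-18)) - 280 = (-3 + 4*(-18)) - 280 = (-3 - 72) - 280 = -75 - 280 = -355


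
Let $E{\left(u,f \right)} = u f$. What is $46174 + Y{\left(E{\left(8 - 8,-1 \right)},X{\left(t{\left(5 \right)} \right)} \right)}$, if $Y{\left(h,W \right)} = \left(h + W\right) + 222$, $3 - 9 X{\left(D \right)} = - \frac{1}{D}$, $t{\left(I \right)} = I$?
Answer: $\frac{2087836}{45} \approx 46396.0$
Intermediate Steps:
$X{\left(D \right)} = \frac{1}{3} + \frac{1}{9 D}$ ($X{\left(D \right)} = \frac{1}{3} - \frac{\left(-1\right) \frac{1}{D}}{9} = \frac{1}{3} + \frac{1}{9 D}$)
$E{\left(u,f \right)} = f u$
$Y{\left(h,W \right)} = 222 + W + h$ ($Y{\left(h,W \right)} = \left(W + h\right) + 222 = 222 + W + h$)
$46174 + Y{\left(E{\left(8 - 8,-1 \right)},X{\left(t{\left(5 \right)} \right)} \right)} = 46174 + \left(222 + \frac{1 + 3 \cdot 5}{9 \cdot 5} - \left(8 - 8\right)\right) = 46174 + \left(222 + \frac{1}{9} \cdot \frac{1}{5} \left(1 + 15\right) - \left(8 - 8\right)\right) = 46174 + \left(222 + \frac{1}{9} \cdot \frac{1}{5} \cdot 16 - 0\right) = 46174 + \left(222 + \frac{16}{45} + 0\right) = 46174 + \frac{10006}{45} = \frac{2087836}{45}$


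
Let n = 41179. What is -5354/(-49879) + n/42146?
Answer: 2279617025/2102200334 ≈ 1.0844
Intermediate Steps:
-5354/(-49879) + n/42146 = -5354/(-49879) + 41179/42146 = -5354*(-1/49879) + 41179*(1/42146) = 5354/49879 + 41179/42146 = 2279617025/2102200334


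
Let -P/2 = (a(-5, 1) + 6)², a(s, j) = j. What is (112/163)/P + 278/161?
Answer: 45130/26243 ≈ 1.7197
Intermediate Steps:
P = -98 (P = -2*(1 + 6)² = -2*7² = -2*49 = -98)
(112/163)/P + 278/161 = (112/163)/(-98) + 278/161 = (112*(1/163))*(-1/98) + 278*(1/161) = (112/163)*(-1/98) + 278/161 = -8/1141 + 278/161 = 45130/26243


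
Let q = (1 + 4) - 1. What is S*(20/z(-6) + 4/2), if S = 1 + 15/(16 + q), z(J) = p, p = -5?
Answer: -7/2 ≈ -3.5000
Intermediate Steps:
z(J) = -5
q = 4 (q = 5 - 1 = 4)
S = 7/4 (S = 1 + 15/(16 + 4) = 1 + 15/20 = 1 + 15*(1/20) = 1 + ¾ = 7/4 ≈ 1.7500)
S*(20/z(-6) + 4/2) = 7*(20/(-5) + 4/2)/4 = 7*(20*(-⅕) + 4*(½))/4 = 7*(-4 + 2)/4 = (7/4)*(-2) = -7/2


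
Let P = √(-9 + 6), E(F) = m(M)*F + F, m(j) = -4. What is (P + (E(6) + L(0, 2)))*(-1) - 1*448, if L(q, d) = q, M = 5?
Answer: -430 - I*√3 ≈ -430.0 - 1.732*I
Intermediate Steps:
E(F) = -3*F (E(F) = -4*F + F = -3*F)
P = I*√3 (P = √(-3) = I*√3 ≈ 1.732*I)
(P + (E(6) + L(0, 2)))*(-1) - 1*448 = (I*√3 + (-3*6 + 0))*(-1) - 1*448 = (I*√3 + (-18 + 0))*(-1) - 448 = (I*√3 - 18)*(-1) - 448 = (-18 + I*√3)*(-1) - 448 = (18 - I*√3) - 448 = -430 - I*√3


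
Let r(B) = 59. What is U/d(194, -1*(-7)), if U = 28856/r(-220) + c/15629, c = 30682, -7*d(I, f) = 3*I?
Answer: -528267439/89444767 ≈ -5.9061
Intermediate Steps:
d(I, f) = -3*I/7
U = 452800662/922111 (U = 28856/59 + 30682/15629 = 452800662/922111 ≈ 491.05)
U/d(194, -1*(-7)) = 452800662/(922111*((-3/7*194))) = 452800662/(922111*(-582/7)) = (452800662/922111)*(-7/582) = -528267439/89444767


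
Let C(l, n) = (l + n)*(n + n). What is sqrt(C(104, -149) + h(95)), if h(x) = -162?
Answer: 24*sqrt(23) ≈ 115.10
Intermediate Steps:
C(l, n) = 2*n*(l + n) (C(l, n) = (l + n)*(2*n) = 2*n*(l + n))
sqrt(C(104, -149) + h(95)) = sqrt(2*(-149)*(104 - 149) - 162) = sqrt(2*(-149)*(-45) - 162) = sqrt(13410 - 162) = sqrt(13248) = 24*sqrt(23)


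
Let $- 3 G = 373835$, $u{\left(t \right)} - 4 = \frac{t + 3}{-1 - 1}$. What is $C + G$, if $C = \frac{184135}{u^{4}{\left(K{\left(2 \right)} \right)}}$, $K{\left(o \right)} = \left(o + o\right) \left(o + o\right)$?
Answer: $- \frac{5464479755}{43923} \approx -1.2441 \cdot 10^{5}$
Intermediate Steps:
$K{\left(o \right)} = 4 o^{2}$ ($K{\left(o \right)} = 2 o 2 o = 4 o^{2}$)
$u{\left(t \right)} = \frac{5}{2} - \frac{t}{2}$ ($u{\left(t \right)} = 4 + \frac{t + 3}{-1 - 1} = 4 + \frac{3 + t}{-2} = 4 + \left(3 + t\right) \left(- \frac{1}{2}\right) = 4 - \left(\frac{3}{2} + \frac{t}{2}\right) = \frac{5}{2} - \frac{t}{2}$)
$G = - \frac{373835}{3}$ ($G = \left(- \frac{1}{3}\right) 373835 = - \frac{373835}{3} \approx -1.2461 \cdot 10^{5}$)
$C = \frac{2946160}{14641}$ ($C = \frac{184135}{\left(\frac{5}{2} - \frac{4 \cdot 2^{2}}{2}\right)^{4}} = \frac{184135}{\left(\frac{5}{2} - \frac{4 \cdot 4}{2}\right)^{4}} = \frac{184135}{\left(\frac{5}{2} - 8\right)^{4}} = \frac{184135}{\left(- \frac{11}{2}\right)^{4}} = \frac{184135}{\frac{14641}{16}} = 184135 \cdot \frac{16}{14641} = \frac{2946160}{14641} \approx 201.23$)
$C + G = \frac{2946160}{14641} - \frac{373835}{3} = - \frac{5464479755}{43923}$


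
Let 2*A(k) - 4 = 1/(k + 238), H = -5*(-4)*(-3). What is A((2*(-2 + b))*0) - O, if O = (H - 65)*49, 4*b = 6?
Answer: 2916453/476 ≈ 6127.0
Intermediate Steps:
b = 3/2 (b = (¼)*6 = 3/2 ≈ 1.5000)
H = -60 (H = 20*(-3) = -60)
A(k) = 2 + 1/(2*(238 + k)) (A(k) = 2 + 1/(2*(k + 238)) = 2 + 1/(2*(238 + k)))
O = -6125 (O = (-60 - 65)*49 = -125*49 = -6125)
A((2*(-2 + b))*0) - O = (953 + 4*((2*(-2 + 3/2))*0))/(2*(238 + (2*(-2 + 3/2))*0)) - 1*(-6125) = (953 + 4*((2*(-½))*0))/(2*(238 + (2*(-½))*0)) + 6125 = (953 + 4*(-1*0))/(2*(238 - 1*0)) + 6125 = (953 + 4*0)/(2*(238 + 0)) + 6125 = (½)*(953 + 0)/238 + 6125 = (½)*(1/238)*953 + 6125 = 953/476 + 6125 = 2916453/476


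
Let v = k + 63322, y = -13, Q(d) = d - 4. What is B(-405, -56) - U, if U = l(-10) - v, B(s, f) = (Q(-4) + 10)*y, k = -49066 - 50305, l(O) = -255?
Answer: -35820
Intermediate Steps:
Q(d) = -4 + d
k = -99371
v = -36049 (v = -99371 + 63322 = -36049)
B(s, f) = -26 (B(s, f) = ((-4 - 4) + 10)*(-13) = (-8 + 10)*(-13) = 2*(-13) = -26)
U = 35794 (U = -255 - 1*(-36049) = -255 + 36049 = 35794)
B(-405, -56) - U = -26 - 1*35794 = -26 - 35794 = -35820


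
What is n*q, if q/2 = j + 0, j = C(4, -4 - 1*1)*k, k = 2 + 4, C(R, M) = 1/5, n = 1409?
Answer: 16908/5 ≈ 3381.6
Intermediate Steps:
C(R, M) = 1/5
k = 6
j = 6/5 (j = (1/5)*6 = 6/5 ≈ 1.2000)
q = 12/5 (q = 2*(6/5 + 0) = 2*(6/5) = 12/5 ≈ 2.4000)
n*q = 1409*(12/5) = 16908/5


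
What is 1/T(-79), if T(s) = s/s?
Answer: 1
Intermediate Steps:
T(s) = 1
1/T(-79) = 1/1 = 1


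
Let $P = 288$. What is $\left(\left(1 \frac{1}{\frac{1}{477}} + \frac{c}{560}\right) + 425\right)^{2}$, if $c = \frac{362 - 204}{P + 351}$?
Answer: $\frac{26045414851474561}{32012366400} \approx 8.1361 \cdot 10^{5}$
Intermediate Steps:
$c = \frac{158}{639}$ ($c = \frac{362 - 204}{288 + 351} = \frac{158}{639} \approx 0.24726$)
$\left(\left(1 \frac{1}{\frac{1}{477}} + \frac{c}{560}\right) + 425\right)^{2} = \left(\left(1 \frac{1}{\frac{1}{477}} + \frac{158}{639 \cdot 560}\right) + 425\right)^{2} = \left(\left(1 \frac{1}{\frac{1}{477}} + \frac{158}{639} \cdot \frac{1}{560}\right) + 425\right)^{2} = \left(\left(1 \cdot 477 + \frac{79}{178920}\right) + 425\right)^{2} = \left(\left(477 + \frac{79}{178920}\right) + 425\right)^{2} = \left(\frac{85344919}{178920} + 425\right)^{2} = \left(\frac{161385919}{178920}\right)^{2} = \frac{26045414851474561}{32012366400}$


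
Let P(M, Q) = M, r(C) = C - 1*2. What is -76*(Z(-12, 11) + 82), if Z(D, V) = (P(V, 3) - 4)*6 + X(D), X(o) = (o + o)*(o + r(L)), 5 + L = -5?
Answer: -53200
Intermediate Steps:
L = -10 (L = -5 - 5 = -10)
r(C) = -2 + C (r(C) = C - 2 = -2 + C)
X(o) = 2*o*(-12 + o) (X(o) = (o + o)*(o + (-2 - 10)) = (2*o)*(o - 12) = (2*o)*(-12 + o) = 2*o*(-12 + o))
Z(D, V) = -24 + 6*V + 2*D*(-12 + D) (Z(D, V) = (V - 4)*6 + 2*D*(-12 + D) = (-4 + V)*6 + 2*D*(-12 + D) = (-24 + 6*V) + 2*D*(-12 + D) = -24 + 6*V + 2*D*(-12 + D))
-76*(Z(-12, 11) + 82) = -76*((-24 + 6*11 + 2*(-12)*(-12 - 12)) + 82) = -76*((-24 + 66 + 2*(-12)*(-24)) + 82) = -76*((-24 + 66 + 576) + 82) = -76*(618 + 82) = -76*700 = -53200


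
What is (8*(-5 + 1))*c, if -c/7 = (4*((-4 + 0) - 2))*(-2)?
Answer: 10752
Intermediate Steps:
c = -336 (c = -7*4*((-4 + 0) - 2)*(-2) = -7*4*(-4 - 2)*(-2) = -7*4*(-6)*(-2) = -(-168)*(-2) = -7*48 = -336)
(8*(-5 + 1))*c = (8*(-5 + 1))*(-336) = (8*(-4))*(-336) = -32*(-336) = 10752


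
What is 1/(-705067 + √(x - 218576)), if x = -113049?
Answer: -705067/497119806114 - 5*I*√13265/497119806114 ≈ -1.4183e-6 - 1.1584e-9*I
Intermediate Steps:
1/(-705067 + √(x - 218576)) = 1/(-705067 + √(-113049 - 218576)) = 1/(-705067 + √(-331625)) = 1/(-705067 + 5*I*√13265)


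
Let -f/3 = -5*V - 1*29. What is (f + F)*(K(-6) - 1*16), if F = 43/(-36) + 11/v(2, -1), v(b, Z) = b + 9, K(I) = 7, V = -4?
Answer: -965/4 ≈ -241.25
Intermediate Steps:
f = 27 (f = -3*(-5*(-4) - 1*29) = -3*(20 - 29) = -3*(-9) = 27)
v(b, Z) = 9 + b
F = -7/36 (F = 43/(-36) + 11/(9 + 2) = 43*(-1/36) + 11/11 = -43/36 + 11*(1/11) = -43/36 + 1 = -7/36 ≈ -0.19444)
(f + F)*(K(-6) - 1*16) = (27 - 7/36)*(7 - 1*16) = 965*(7 - 16)/36 = (965/36)*(-9) = -965/4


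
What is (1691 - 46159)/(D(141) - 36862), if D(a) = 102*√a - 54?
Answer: 410395172/340331023 + 1133934*√141/340331023 ≈ 1.2454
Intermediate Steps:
D(a) = -54 + 102*√a
(1691 - 46159)/(D(141) - 36862) = (1691 - 46159)/((-54 + 102*√141) - 36862) = -44468/(-36916 + 102*√141)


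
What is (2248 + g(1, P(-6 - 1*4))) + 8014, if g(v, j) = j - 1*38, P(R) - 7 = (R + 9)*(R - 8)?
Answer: 10249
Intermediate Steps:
P(R) = 7 + (-8 + R)*(9 + R) (P(R) = 7 + (R + 9)*(R - 8) = 7 + (9 + R)*(-8 + R) = 7 + (-8 + R)*(9 + R))
g(v, j) = -38 + j (g(v, j) = j - 38 = -38 + j)
(2248 + g(1, P(-6 - 1*4))) + 8014 = (2248 + (-38 + (-65 + (-6 - 1*4) + (-6 - 1*4)**2))) + 8014 = (2248 + (-38 + (-65 + (-6 - 4) + (-6 - 4)**2))) + 8014 = (2248 + (-38 + (-65 - 10 + (-10)**2))) + 8014 = (2248 + (-38 + (-65 - 10 + 100))) + 8014 = (2248 + (-38 + 25)) + 8014 = (2248 - 13) + 8014 = 2235 + 8014 = 10249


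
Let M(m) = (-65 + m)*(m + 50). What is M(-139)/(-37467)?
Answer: -6052/12489 ≈ -0.48459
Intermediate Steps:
M(m) = (-65 + m)*(50 + m)
M(-139)/(-37467) = (-3250 + (-139)² - 15*(-139))/(-37467) = (-3250 + 19321 + 2085)*(-1/37467) = 18156*(-1/37467) = -6052/12489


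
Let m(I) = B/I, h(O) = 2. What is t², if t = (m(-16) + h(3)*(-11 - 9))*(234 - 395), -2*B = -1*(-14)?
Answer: 10386259569/256 ≈ 4.0571e+7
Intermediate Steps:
B = -7 (B = -(-1)*(-14)/2 = -½*14 = -7)
m(I) = -7/I
t = 101913/16 (t = (-7/(-16) + 2*(-11 - 9))*(234 - 395) = (-7*(-1/16) + 2*(-20))*(-161) = (7/16 - 40)*(-161) = -633/16*(-161) = 101913/16 ≈ 6369.6)
t² = (101913/16)² = 10386259569/256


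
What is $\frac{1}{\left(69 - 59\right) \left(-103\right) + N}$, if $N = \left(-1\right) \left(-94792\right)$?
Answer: $\frac{1}{93762} \approx 1.0665 \cdot 10^{-5}$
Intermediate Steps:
$N = 94792$
$\frac{1}{\left(69 - 59\right) \left(-103\right) + N} = \frac{1}{\left(69 - 59\right) \left(-103\right) + 94792} = \frac{1}{10 \left(-103\right) + 94792} = \frac{1}{-1030 + 94792} = \frac{1}{93762}$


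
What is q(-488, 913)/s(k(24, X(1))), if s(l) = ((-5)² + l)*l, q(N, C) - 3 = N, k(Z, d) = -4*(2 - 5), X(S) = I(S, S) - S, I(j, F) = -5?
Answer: -485/444 ≈ -1.0923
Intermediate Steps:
X(S) = -5 - S
k(Z, d) = 12 (k(Z, d) = -4*(-3) = 12)
q(N, C) = 3 + N
s(l) = l*(25 + l) (s(l) = (25 + l)*l = l*(25 + l))
q(-488, 913)/s(k(24, X(1))) = (3 - 488)/((12*(25 + 12))) = -485/(12*37) = -485/444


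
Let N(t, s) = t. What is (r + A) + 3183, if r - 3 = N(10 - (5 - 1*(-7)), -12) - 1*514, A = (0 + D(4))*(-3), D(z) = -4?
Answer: 2682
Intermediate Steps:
A = 12 (A = (0 - 4)*(-3) = -4*(-3) = 12)
r = -513 (r = 3 + ((10 - (5 - 1*(-7))) - 1*514) = 3 + ((10 - (5 + 7)) - 514) = 3 + ((10 - 1*12) - 514) = 3 + ((10 - 12) - 514) = 3 + (-2 - 514) = 3 - 516 = -513)
(r + A) + 3183 = (-513 + 12) + 3183 = -501 + 3183 = 2682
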